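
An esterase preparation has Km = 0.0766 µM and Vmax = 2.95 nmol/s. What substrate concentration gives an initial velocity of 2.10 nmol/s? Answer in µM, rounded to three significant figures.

Rearranging v = Vmax[S]/(Km+[S]) gives [S] = Km·v/(Vmax − v).
[S] = 0.0766 × 2.10 / (2.95 − 2.10) = 0.1609/0.8500 = 0.189 µM.

0.189 µM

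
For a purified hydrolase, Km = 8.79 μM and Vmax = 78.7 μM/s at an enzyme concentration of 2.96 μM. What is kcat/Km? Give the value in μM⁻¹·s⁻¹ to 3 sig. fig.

3.02 μM⁻¹·s⁻¹

kcat = Vmax/[E]total = 78.7/2.96 = 26.6 s⁻¹.
kcat/Km = 26.6/8.79 = 3.02 μM⁻¹·s⁻¹.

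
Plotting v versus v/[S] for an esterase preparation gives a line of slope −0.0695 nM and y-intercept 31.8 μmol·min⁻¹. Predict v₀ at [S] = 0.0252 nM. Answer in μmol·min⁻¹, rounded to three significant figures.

In the Eadie–Hofstee form v = Vmax − Km·(v/[S]), the slope is −Km and the intercept is Vmax, so Km = 0.0695 nM and Vmax = 31.8 μmol·min⁻¹.
v = 31.8 × 0.0252/(0.0695 + 0.0252) = 8.46 μmol·min⁻¹.

8.46 μmol·min⁻¹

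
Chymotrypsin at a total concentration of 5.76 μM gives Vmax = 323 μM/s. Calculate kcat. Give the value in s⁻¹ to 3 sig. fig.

56.1 s⁻¹

kcat = Vmax/[E]total = 323 μM/s / 5.76 μM = 56.1 s⁻¹.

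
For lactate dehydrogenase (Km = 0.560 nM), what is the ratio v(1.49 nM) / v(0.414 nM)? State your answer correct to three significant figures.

Since Vmax cancels, v₂/v₁ = [S]₂(Km+[S]₁) / [S]₁(Km+[S]₂).
= 1.49×(0.560+0.414) / (0.414×(0.560+1.49)) = 1.451/0.8487 = 1.71.

1.71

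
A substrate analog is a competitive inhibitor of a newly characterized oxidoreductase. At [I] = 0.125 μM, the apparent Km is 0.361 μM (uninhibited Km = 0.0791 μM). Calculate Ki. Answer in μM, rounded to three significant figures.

0.0351 μM

Competitive: Km,app = α·Km with α = 1 + [I]/Ki.
α = Km,app/Km = 0.361/0.0791 = 4.564.
Ki = [I]/(α − 1) = 0.125/3.564 = 0.0351 μM.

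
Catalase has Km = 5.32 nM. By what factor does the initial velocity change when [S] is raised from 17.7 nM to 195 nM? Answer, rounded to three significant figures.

Since Vmax cancels, v₂/v₁ = [S]₂(Km+[S]₁) / [S]₁(Km+[S]₂).
= 195×(5.32+17.7) / (17.7×(5.32+195)) = 4489/3546 = 1.27.

1.27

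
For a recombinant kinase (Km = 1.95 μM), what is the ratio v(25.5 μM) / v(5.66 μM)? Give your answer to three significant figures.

1.25

The fractional saturations are [S]/(Km+[S]) = 5.66/7.610 = 0.7438 and 25.5/27.45 = 0.9290.
v₂/v₁ is just their ratio: 0.9290/0.7438 = 1.25.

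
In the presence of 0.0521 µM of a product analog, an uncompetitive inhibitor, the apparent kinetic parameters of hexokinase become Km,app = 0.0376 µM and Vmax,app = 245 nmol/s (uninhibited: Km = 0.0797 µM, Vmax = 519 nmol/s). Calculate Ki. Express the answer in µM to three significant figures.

Uncompetitive: Vmax,app = Vmax/α (and Km,app = Km/α) with α = 1 + [I]/Ki.
α = Vmax/Vmax,app = 519/245 = 2.118.
Ki = [I]/(α − 1) = 0.0521/1.118 = 0.0466 µM.

0.0466 µM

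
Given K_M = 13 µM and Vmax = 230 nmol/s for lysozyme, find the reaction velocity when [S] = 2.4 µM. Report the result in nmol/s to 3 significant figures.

v = Vmax·[S]/(Km + [S]) = 230 × 2.4 / (13 + 2.4)
  = 552.0 / 15.40 = 35.8 nmol/s.

35.8 nmol/s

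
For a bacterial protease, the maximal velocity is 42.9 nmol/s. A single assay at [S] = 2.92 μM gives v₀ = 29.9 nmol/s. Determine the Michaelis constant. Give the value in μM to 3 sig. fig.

1.27 μM

From v = Vmax[S]/(Km+[S]), Km = [S](Vmax − v)/v.
Km = 2.92 × (42.9 − 29.9) / 29.9 = 37.96/29.9 = 1.27 μM.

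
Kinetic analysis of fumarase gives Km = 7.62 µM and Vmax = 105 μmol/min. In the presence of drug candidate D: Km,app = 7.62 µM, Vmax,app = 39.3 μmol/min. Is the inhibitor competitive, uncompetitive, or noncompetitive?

Vmax decreases (105 → 39.3 μmol/min) while Km is unchanged — pure noncompetitive inhibition.

noncompetitive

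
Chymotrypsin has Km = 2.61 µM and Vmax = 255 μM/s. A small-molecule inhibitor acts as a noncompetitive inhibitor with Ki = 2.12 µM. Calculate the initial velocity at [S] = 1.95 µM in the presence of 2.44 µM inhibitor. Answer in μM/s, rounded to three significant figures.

With α = 1 + [I]/Ki = 1 + 2.44/2.12 = 2.151, the noncompetitive rate law is v = (Vmax/α)·[S] / (Km + [S]).
v = (255/2.151)×1.95 / (2.61 + 1.95) = 231.2/4.560 = 50.7 μM/s.

50.7 μM/s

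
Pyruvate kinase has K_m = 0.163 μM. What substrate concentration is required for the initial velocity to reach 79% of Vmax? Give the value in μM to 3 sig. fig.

0.613 μM

v/Vmax = [S]/(Km+[S]) = 0.79, so [S] = Km·0.79/(1 − 0.79) = 0.163 × 3.762.
[S] = 0.613 μM.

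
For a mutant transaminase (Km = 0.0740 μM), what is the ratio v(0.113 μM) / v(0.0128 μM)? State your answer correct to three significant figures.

4.10

The fractional saturations are [S]/(Km+[S]) = 0.0128/0.08680 = 0.1475 and 0.113/0.1870 = 0.6043.
v₂/v₁ is just their ratio: 0.6043/0.1475 = 4.10.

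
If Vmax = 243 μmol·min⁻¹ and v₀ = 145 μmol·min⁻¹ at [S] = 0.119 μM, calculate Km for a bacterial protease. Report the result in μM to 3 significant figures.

v/Vmax = 145/243 = 0.5967 = [S]/(Km+[S]).
So Km + [S] = [S]/0.5967 = 0.1994 μM, giving Km = 0.1994 − 0.119 = 0.0804 μM.

0.0804 μM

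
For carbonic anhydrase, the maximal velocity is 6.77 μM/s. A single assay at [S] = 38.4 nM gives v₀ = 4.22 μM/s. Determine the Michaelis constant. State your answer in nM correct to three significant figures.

23.2 nM

v/Vmax = 4.22/6.77 = 0.6233 = [S]/(Km+[S]).
So Km + [S] = [S]/0.6233 = 61.60 nM, giving Km = 61.60 − 38.4 = 23.2 nM.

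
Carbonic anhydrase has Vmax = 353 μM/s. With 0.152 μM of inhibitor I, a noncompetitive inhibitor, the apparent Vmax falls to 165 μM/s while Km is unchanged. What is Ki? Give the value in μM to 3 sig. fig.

Noncompetitive: Vmax,app = Vmax/α with α = 1 + [I]/Ki.
α = Vmax/Vmax,app = 353/165 = 2.139.
Since α = 1 + [I]/Ki, [I]/Ki = 2.139 − 1 = 1.139 and Ki = 0.152/1.139 = 0.133 μM.

0.133 μM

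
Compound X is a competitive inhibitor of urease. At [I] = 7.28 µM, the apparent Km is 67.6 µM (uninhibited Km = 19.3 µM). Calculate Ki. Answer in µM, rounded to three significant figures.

Competitive: Km,app = α·Km with α = 1 + [I]/Ki.
α = Km,app/Km = 67.6/19.3 = 3.503.
Ki = [I]/(α − 1) = 7.28/2.503 = 2.91 µM.

2.91 µM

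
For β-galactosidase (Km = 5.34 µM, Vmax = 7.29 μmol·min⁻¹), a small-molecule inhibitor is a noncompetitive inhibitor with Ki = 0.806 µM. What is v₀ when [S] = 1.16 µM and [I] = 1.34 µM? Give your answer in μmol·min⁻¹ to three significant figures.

With α = 1 + [I]/Ki = 1 + 1.34/0.806 = 2.663, the noncompetitive rate law is v = (Vmax/α)·[S] / (Km + [S]).
v = (7.29/2.663)×1.16 / (5.34 + 1.16) = 3.176/6.500 = 0.489 μmol·min⁻¹.

0.489 μmol·min⁻¹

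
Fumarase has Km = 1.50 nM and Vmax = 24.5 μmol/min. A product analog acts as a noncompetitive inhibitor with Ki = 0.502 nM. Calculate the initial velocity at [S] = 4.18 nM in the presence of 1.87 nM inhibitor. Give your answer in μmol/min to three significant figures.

3.82 μmol/min

α = 1 + [I]/Ki = 1 + 1.87/0.502 = 4.725.
For a noncompetitive inhibitor, Vmax is reduced to Vmax/α while Km is unchanged: Km,app = 1.50 nM, Vmax,app = 5.19 μmol/min.
v = Vmax,app·[S]/(Km,app + [S]) = 5.19 × 4.18/(1.50 + 4.18) = 3.82 μmol/min.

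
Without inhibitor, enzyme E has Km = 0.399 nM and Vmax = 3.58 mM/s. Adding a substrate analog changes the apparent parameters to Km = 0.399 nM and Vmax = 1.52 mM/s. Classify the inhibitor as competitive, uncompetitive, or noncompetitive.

noncompetitive

Vmax decreases (3.58 → 1.52 mM/s) while Km is unchanged — pure noncompetitive inhibition.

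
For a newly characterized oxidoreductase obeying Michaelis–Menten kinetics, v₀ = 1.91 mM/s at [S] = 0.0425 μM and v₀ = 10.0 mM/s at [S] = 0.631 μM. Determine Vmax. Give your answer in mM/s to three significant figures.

From v = Vmax[S]/(Km+[S]), each point gives Vmax = v(Km+[S])/[S].
Equating: 1.91(Km+0.0425)/0.0425 = 10.0(Km+0.631)/0.631.
44.94·Km + 1.91 = 15.85·Km + 10.0, so (44.94 − 15.85)·Km = 10.0 − 1.91.
Km = 8.090/29.09 = 0.278 μM; then Vmax = 1.91(0.278+0.0425)/0.0425 = 14.4 mM/s.

14.4 mM/s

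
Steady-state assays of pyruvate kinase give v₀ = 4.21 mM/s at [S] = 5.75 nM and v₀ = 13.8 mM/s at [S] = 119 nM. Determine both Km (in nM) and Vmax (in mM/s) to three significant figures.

From v = Vmax[S]/(Km+[S]), each point gives Vmax = v(Km+[S])/[S].
Equating: 4.21(Km+5.75)/5.75 = 13.8(Km+119)/119.
0.7322·Km + 4.21 = 0.1160·Km + 13.8, so (0.7322 − 0.1160)·Km = 13.8 − 4.21.
Km = 9.590/0.6162 = 15.6 nM; then Vmax = 4.21(15.6+5.75)/5.75 = 15.6 mM/s.

Km = 15.6 nM; Vmax = 15.6 mM/s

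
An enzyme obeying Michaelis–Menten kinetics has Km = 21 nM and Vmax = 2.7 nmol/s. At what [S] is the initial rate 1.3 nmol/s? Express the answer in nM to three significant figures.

19.5 nM

The required fractional saturation is v/Vmax = 1.3/2.7 = 0.4815.
Then [S]/(Km+[S]) = 0.4815 ⇒ [S] = 21 × 0.4815/(1 − 0.4815) = 19.5 nM.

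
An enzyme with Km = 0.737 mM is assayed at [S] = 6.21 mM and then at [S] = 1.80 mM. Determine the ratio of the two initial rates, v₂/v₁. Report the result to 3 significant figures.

0.794

The fractional saturations are [S]/(Km+[S]) = 6.21/6.947 = 0.8939 and 1.80/2.537 = 0.7095.
v₂/v₁ is just their ratio: 0.7095/0.8939 = 0.794.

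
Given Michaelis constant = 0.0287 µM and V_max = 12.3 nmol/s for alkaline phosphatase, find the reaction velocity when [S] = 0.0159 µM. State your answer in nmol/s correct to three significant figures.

4.38 nmol/s

v = Vmax·[S]/(Km + [S]) = 12.3 × 0.0159 / (0.0287 + 0.0159)
  = 0.1956 / 0.04460 = 4.38 nmol/s.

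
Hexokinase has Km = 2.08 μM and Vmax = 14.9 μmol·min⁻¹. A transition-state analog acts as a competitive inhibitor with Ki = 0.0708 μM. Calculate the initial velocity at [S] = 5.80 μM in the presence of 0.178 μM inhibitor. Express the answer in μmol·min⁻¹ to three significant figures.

6.59 μmol·min⁻¹

α = 1 + [I]/Ki = 1 + 0.178/0.0708 = 3.514.
For a competitive inhibitor, Vmax is unchanged and the apparent Km becomes α·Km: Km,app = 7.31 μM, Vmax,app = 14.9 μmol·min⁻¹.
v = Vmax,app·[S]/(Km,app + [S]) = 14.9 × 5.80/(7.31 + 5.80) = 6.59 μmol·min⁻¹.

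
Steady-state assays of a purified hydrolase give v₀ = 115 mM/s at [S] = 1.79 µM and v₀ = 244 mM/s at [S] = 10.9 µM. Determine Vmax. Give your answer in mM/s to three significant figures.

In reciprocal form, 1/v = (Km/Vmax)·(1/[S]) + 1/Vmax. The two points give (1/[S], 1/v) = (0.5587, 0.008696) and (0.09174, 0.004098).
Slope = (0.008696 − 0.004098)/(0.5587 − 0.09174) = 0.009846; intercept = 0.008696 − 0.009846×0.5587 = 0.003195.
Vmax = 1/intercept = 313 mM/s; Km = slope × Vmax = 0.009846 × 313 = 3.08 µM.

313 mM/s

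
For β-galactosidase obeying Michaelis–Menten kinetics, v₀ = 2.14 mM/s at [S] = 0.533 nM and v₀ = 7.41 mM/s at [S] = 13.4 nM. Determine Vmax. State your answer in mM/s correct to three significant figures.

8.25 mM/s

In reciprocal form, 1/v = (Km/Vmax)·(1/[S]) + 1/Vmax. The two points give (1/[S], 1/v) = (1.876, 0.4673) and (0.07463, 0.1350).
Slope = (0.4673 − 0.1350)/(1.876 − 0.07463) = 0.1845; intercept = 0.4673 − 0.1845×1.876 = 0.1212.
Vmax = 1/intercept = 8.25 mM/s; Km = slope × Vmax = 0.1845 × 8.25 = 1.52 nM.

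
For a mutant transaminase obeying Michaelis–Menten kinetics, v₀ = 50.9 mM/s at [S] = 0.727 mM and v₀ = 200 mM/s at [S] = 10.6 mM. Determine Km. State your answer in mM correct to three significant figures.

In reciprocal form, 1/v = (Km/Vmax)·(1/[S]) + 1/Vmax. The two points give (1/[S], 1/v) = (1.376, 0.01965) and (0.09434, 0.005000).
Slope = (0.01965 − 0.005000)/(1.376 − 0.09434) = 0.01143; intercept = 0.01965 − 0.01143×1.376 = 0.003922.
Vmax = 1/intercept = 255 mM/s; Km = slope × Vmax = 0.01143 × 255 = 2.92 mM.

2.92 mM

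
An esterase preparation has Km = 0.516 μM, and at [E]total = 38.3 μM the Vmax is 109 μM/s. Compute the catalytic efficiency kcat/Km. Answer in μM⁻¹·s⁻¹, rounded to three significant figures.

kcat = Vmax/[E]total = 109/38.3 = 2.85 s⁻¹.
kcat/Km = 2.85/0.516 = 5.52 μM⁻¹·s⁻¹.

5.52 μM⁻¹·s⁻¹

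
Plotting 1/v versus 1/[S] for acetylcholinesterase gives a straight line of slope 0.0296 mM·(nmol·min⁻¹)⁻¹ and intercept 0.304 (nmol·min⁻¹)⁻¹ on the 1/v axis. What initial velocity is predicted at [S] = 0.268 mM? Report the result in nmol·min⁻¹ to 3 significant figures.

The y-intercept is 1/Vmax, so Vmax = 1/0.304 = 3.29 nmol·min⁻¹.
The slope is Km/Vmax, so Km = 0.0296 × 3.29 = 0.0974 mM.
Then v = 3.29 × 0.268/(0.0974 + 0.268) = 2.41 nmol·min⁻¹.

2.41 nmol·min⁻¹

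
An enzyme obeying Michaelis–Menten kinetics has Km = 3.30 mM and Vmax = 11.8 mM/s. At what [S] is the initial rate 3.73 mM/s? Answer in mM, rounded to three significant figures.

1.53 mM

The required fractional saturation is v/Vmax = 3.73/11.8 = 0.3161.
Then [S]/(Km+[S]) = 0.3161 ⇒ [S] = 3.30 × 0.3161/(1 − 0.3161) = 1.53 mM.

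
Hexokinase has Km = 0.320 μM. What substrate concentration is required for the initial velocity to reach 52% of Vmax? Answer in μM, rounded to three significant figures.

0.347 μM

v/Vmax = [S]/(Km+[S]) = 0.52, so [S] = Km·0.52/(1 − 0.52) = 0.320 × 1.083.
[S] = 0.347 μM.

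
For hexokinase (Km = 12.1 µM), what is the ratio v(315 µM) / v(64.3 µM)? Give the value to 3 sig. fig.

1.14

Since Vmax cancels, v₂/v₁ = [S]₂(Km+[S]₁) / [S]₁(Km+[S]₂).
= 315×(12.1+64.3) / (64.3×(12.1+315)) = 24070/21030 = 1.14.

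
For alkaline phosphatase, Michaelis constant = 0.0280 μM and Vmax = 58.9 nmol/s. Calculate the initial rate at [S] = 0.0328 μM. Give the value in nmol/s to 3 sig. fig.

31.8 nmol/s

v = Vmax·[S]/(Km + [S]) = 58.9 × 0.0328 / (0.0280 + 0.0328)
  = 1.932 / 0.06080 = 31.8 nmol/s.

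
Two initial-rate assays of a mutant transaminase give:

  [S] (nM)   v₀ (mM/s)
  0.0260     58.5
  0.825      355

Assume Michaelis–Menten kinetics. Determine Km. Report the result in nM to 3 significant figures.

0.163 nM

From v = Vmax[S]/(Km+[S]), each point gives Vmax = v(Km+[S])/[S].
Equating: 58.5(Km+0.0260)/0.0260 = 355(Km+0.825)/0.825.
2250·Km + 58.5 = 430.3·Km + 355, so (2250 − 430.3)·Km = 355 − 58.5.
Km = 296.5/1820 = 0.163 nM; then Vmax = 58.5(0.163+0.0260)/0.0260 = 425 mM/s.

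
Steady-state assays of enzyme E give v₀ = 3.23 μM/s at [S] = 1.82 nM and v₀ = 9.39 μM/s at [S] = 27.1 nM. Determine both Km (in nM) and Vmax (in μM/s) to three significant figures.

Km = 4.31 nM; Vmax = 10.9 μM/s

In reciprocal form, 1/v = (Km/Vmax)·(1/[S]) + 1/Vmax. The two points give (1/[S], 1/v) = (0.5495, 0.3096) and (0.03690, 0.1065).
Slope = (0.3096 − 0.1065)/(0.5495 − 0.03690) = 0.3963; intercept = 0.3096 − 0.3963×0.5495 = 0.09187.
Vmax = 1/intercept = 10.9 μM/s; Km = slope × Vmax = 0.3963 × 10.9 = 4.31 nM.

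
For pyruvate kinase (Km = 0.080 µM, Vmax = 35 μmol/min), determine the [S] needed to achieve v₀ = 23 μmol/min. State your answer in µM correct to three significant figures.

0.153 µM

Rearranging v = Vmax[S]/(Km+[S]) gives [S] = Km·v/(Vmax − v).
[S] = 0.080 × 23 / (35 − 23) = 1.840/12.00 = 0.153 µM.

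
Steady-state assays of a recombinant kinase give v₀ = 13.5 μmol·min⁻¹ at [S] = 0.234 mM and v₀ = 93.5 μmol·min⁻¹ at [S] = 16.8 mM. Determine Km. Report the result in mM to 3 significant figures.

From v = Vmax[S]/(Km+[S]), each point gives Vmax = v(Km+[S])/[S].
Equating: 13.5(Km+0.234)/0.234 = 93.5(Km+16.8)/16.8.
57.69·Km + 13.5 = 5.565·Km + 93.5, so (57.69 − 5.565)·Km = 93.5 − 13.5.
Km = 80.00/52.13 = 1.53 mM; then Vmax = 13.5(1.53+0.234)/0.234 = 102 μmol·min⁻¹.

1.53 mM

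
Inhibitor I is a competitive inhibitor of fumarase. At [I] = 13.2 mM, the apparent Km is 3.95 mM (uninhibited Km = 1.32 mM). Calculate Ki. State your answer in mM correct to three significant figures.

6.63 mM

Competitive: Km,app = α·Km with α = 1 + [I]/Ki.
α = Km,app/Km = 3.95/1.32 = 2.992.
Ki = [I]/(α − 1) = 13.2/1.992 = 6.63 mM.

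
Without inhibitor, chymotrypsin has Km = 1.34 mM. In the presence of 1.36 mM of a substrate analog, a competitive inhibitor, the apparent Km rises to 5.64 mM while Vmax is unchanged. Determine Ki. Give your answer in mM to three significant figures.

0.424 mM

Competitive: Km,app = α·Km with α = 1 + [I]/Ki.
α = Km,app/Km = 5.64/1.34 = 4.209.
Ki = [I]/(α − 1) = 1.36/3.209 = 0.424 mM.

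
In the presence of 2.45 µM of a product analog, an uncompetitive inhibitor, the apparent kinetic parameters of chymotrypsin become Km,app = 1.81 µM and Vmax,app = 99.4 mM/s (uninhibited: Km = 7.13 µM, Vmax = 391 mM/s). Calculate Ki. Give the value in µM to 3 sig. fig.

0.835 µM

Uncompetitive: Vmax,app = Vmax/α (and Km,app = Km/α) with α = 1 + [I]/Ki.
α = Vmax/Vmax,app = 391/99.4 = 3.934.
Since α = 1 + [I]/Ki, [I]/Ki = 3.934 − 1 = 2.934 and Ki = 2.45/2.934 = 0.835 µM.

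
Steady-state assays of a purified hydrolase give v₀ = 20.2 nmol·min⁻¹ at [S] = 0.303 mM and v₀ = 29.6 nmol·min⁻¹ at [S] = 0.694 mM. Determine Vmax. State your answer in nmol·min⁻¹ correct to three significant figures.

From v = Vmax[S]/(Km+[S]), each point gives Vmax = v(Km+[S])/[S].
Equating: 20.2(Km+0.303)/0.303 = 29.6(Km+0.694)/0.694.
66.67·Km + 20.2 = 42.65·Km + 29.6, so (66.67 − 42.65)·Km = 29.6 − 20.2.
Km = 9.400/24.02 = 0.391 mM; then Vmax = 20.2(0.391+0.303)/0.303 = 46.3 nmol·min⁻¹.

46.3 nmol·min⁻¹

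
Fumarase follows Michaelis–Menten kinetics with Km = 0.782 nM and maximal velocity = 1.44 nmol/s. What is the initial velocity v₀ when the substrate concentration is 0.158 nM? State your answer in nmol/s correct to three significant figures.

0.242 nmol/s

[S]/(Km+[S]) = 0.158/0.9400 = 0.1681, the fractional saturation.
v = 0.1681 × Vmax = 0.1681 × 1.44 = 0.242 nmol/s.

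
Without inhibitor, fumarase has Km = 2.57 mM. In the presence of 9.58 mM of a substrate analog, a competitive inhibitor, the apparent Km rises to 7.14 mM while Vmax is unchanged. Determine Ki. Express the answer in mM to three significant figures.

Competitive: Km,app = α·Km with α = 1 + [I]/Ki.
α = Km,app/Km = 7.14/2.57 = 2.778.
Since α = 1 + [I]/Ki, [I]/Ki = 2.778 − 1 = 1.778 and Ki = 9.58/1.778 = 5.39 mM.

5.39 mM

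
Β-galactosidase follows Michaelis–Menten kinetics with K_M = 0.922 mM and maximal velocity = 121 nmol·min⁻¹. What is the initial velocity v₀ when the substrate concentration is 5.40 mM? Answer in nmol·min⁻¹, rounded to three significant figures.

103 nmol·min⁻¹

v = Vmax·[S]/(Km + [S]) = 121 × 5.40 / (0.922 + 5.40)
  = 653.4 / 6.322 = 103 nmol·min⁻¹.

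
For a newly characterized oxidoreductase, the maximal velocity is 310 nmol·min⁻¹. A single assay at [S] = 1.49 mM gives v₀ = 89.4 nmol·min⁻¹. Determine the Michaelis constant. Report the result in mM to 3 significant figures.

3.68 mM

v/Vmax = 89.4/310 = 0.2884 = [S]/(Km+[S]).
So Km + [S] = [S]/0.2884 = 5.167 mM, giving Km = 5.167 − 1.49 = 3.68 mM.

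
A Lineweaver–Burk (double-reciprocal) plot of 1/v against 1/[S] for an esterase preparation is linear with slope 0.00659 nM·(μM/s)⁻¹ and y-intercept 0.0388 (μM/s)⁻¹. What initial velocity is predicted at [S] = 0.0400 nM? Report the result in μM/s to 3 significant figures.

The y-intercept is 1/Vmax, so Vmax = 1/0.0388 = 25.8 μM/s.
The slope is Km/Vmax, so Km = 0.00659 × 25.8 = 0.170 nM.
Then v = 25.8 × 0.0400/(0.170 + 0.0400) = 4.91 μM/s.

4.91 μM/s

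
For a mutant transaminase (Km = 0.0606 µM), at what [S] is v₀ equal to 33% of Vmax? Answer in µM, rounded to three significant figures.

v/Vmax = [S]/(Km+[S]) = 0.33, so [S] = Km·0.33/(1 − 0.33) = 0.0606 × 0.4925.
[S] = 0.0298 µM.

0.0298 µM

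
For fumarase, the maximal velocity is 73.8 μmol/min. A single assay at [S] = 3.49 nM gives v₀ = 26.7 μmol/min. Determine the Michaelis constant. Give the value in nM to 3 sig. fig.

From v = Vmax[S]/(Km+[S]), Km = [S](Vmax − v)/v.
Km = 3.49 × (73.8 − 26.7) / 26.7 = 164.4/26.7 = 6.16 nM.

6.16 nM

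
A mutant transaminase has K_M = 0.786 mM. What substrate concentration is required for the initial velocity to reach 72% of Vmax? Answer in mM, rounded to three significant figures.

v/Vmax = [S]/(Km+[S]) = 0.72, so [S] = Km·0.72/(1 − 0.72) = 0.786 × 2.571.
[S] = 2.02 mM.

2.02 mM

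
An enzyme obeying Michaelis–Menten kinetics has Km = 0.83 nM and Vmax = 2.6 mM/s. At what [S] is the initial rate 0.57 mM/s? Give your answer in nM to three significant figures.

The required fractional saturation is v/Vmax = 0.57/2.6 = 0.2192.
Then [S]/(Km+[S]) = 0.2192 ⇒ [S] = 0.83 × 0.2192/(1 − 0.2192) = 0.233 nM.

0.233 nM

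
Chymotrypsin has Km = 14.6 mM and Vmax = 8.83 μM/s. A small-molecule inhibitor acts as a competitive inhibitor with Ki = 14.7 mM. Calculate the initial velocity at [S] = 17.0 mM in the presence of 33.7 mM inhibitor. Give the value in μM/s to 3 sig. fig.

2.31 μM/s

α = 1 + [I]/Ki = 1 + 33.7/14.7 = 3.293.
For a competitive inhibitor, Vmax is unchanged and the apparent Km becomes α·Km: Km,app = 48.1 mM, Vmax,app = 8.83 μM/s.
v = Vmax,app·[S]/(Km,app + [S]) = 8.83 × 17.0/(48.1 + 17.0) = 2.31 μM/s.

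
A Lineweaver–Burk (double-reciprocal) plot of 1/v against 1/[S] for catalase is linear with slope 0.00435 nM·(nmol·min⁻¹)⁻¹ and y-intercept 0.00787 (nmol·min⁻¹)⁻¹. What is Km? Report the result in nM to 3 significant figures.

0.553 nM

y-intercept = 1/Vmax ⇒ Vmax = 127 nmol·min⁻¹; slope = Km/Vmax ⇒ Km = slope × Vmax.
Km = 0.00435 × 127 = 0.553 nM.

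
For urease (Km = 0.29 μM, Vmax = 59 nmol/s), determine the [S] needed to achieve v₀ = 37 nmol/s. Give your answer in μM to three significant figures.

0.488 μM

The required fractional saturation is v/Vmax = 37/59 = 0.6271.
Then [S]/(Km+[S]) = 0.6271 ⇒ [S] = 0.29 × 0.6271/(1 − 0.6271) = 0.488 μM.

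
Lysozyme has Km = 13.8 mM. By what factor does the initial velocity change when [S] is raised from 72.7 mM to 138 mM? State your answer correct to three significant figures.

1.08

Since Vmax cancels, v₂/v₁ = [S]₂(Km+[S]₁) / [S]₁(Km+[S]₂).
= 138×(13.8+72.7) / (72.7×(13.8+138)) = 11940/11040 = 1.08.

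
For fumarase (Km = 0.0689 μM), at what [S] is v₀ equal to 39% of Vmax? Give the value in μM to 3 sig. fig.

0.0441 μM

v/Vmax = [S]/(Km+[S]) = 0.39, so [S] = Km·0.39/(1 − 0.39) = 0.0689 × 0.6393.
[S] = 0.0441 μM.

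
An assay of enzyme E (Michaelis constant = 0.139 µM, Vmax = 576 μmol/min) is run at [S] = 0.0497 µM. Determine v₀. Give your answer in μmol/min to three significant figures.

152 μmol/min

[S]/(Km+[S]) = 0.0497/0.1887 = 0.2634, the fractional saturation.
v = 0.2634 × Vmax = 0.2634 × 576 = 152 μmol/min.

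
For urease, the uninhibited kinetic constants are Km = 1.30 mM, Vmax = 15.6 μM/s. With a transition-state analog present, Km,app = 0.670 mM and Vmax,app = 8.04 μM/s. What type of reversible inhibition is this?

uncompetitive

Both Km and Vmax decrease by the same factor (~1.94-fold) — characteristic of uncompetitive inhibition.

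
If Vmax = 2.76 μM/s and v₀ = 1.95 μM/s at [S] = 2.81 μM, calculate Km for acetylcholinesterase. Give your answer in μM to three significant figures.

1.17 μM

From v = Vmax[S]/(Km+[S]), Km = [S](Vmax − v)/v.
Km = 2.81 × (2.76 − 1.95) / 1.95 = 2.276/1.95 = 1.17 μM.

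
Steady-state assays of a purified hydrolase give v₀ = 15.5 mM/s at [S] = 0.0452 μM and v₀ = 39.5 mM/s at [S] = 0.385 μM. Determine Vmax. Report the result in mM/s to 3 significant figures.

In reciprocal form, 1/v = (Km/Vmax)·(1/[S]) + 1/Vmax. The two points give (1/[S], 1/v) = (22.12, 0.06452) and (2.597, 0.02532).
Slope = (0.06452 − 0.02532)/(22.12 − 2.597) = 0.002008; intercept = 0.06452 − 0.002008×22.12 = 0.02010.
Vmax = 1/intercept = 49.7 mM/s; Km = slope × Vmax = 0.002008 × 49.7 = 0.0999 μM.

49.7 mM/s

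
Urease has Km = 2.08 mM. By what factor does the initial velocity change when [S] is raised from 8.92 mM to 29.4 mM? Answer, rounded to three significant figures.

1.15

Since Vmax cancels, v₂/v₁ = [S]₂(Km+[S]₁) / [S]₁(Km+[S]₂).
= 29.4×(2.08+8.92) / (8.92×(2.08+29.4)) = 323.4/280.8 = 1.15.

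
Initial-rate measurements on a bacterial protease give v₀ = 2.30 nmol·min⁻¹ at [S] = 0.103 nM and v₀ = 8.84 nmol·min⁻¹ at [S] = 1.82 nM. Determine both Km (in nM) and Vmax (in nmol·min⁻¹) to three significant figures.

From v = Vmax[S]/(Km+[S]), each point gives Vmax = v(Km+[S])/[S].
Equating: 2.30(Km+0.103)/0.103 = 8.84(Km+1.82)/1.82.
22.33·Km + 2.30 = 4.857·Km + 8.84, so (22.33 − 4.857)·Km = 8.84 − 2.30.
Km = 6.540/17.47 = 0.374 nM; then Vmax = 2.30(0.374+0.103)/0.103 = 10.7 nmol·min⁻¹.

Km = 0.374 nM; Vmax = 10.7 nmol·min⁻¹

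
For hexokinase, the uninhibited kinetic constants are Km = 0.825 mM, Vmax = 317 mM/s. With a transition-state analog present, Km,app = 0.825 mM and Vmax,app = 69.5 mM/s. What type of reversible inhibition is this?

noncompetitive

Vmax decreases (317 → 69.5 mM/s) while Km is unchanged — pure noncompetitive inhibition.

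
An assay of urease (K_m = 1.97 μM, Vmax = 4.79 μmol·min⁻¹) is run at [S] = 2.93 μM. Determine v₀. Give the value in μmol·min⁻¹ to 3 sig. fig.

v = Vmax·[S]/(Km + [S]) = 4.79 × 2.93 / (1.97 + 2.93)
  = 14.03 / 4.900 = 2.86 μmol·min⁻¹.

2.86 μmol·min⁻¹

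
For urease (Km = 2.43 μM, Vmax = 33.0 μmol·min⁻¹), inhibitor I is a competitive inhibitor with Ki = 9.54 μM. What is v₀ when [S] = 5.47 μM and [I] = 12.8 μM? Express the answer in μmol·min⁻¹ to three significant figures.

16.2 μmol·min⁻¹

α = 1 + [I]/Ki = 1 + 12.8/9.54 = 2.342.
For a competitive inhibitor, Vmax is unchanged and the apparent Km becomes α·Km: Km,app = 5.69 μM, Vmax,app = 33.0 μmol·min⁻¹.
v = Vmax,app·[S]/(Km,app + [S]) = 33.0 × 5.47/(5.69 + 5.47) = 16.2 μmol·min⁻¹.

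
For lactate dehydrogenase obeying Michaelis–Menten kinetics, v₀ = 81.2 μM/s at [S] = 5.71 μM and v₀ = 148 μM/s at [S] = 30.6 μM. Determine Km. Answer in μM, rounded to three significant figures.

From v = Vmax[S]/(Km+[S]), each point gives Vmax = v(Km+[S])/[S].
Equating: 81.2(Km+5.71)/5.71 = 148(Km+30.6)/30.6.
14.22·Km + 81.2 = 4.837·Km + 148, so (14.22 − 4.837)·Km = 148 − 81.2.
Km = 66.80/9.384 = 7.12 μM; then Vmax = 81.2(7.12+5.71)/5.71 = 182 μM/s.

7.12 μM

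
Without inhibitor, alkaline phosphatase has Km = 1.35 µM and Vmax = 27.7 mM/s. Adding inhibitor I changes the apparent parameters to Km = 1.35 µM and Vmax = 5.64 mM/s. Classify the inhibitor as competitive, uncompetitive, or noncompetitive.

noncompetitive

Vmax decreases (27.7 → 5.64 mM/s) while Km is unchanged — pure noncompetitive inhibition.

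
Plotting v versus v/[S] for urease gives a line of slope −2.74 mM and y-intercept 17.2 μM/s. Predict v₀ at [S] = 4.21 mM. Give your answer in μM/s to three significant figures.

In the Eadie–Hofstee form v = Vmax − Km·(v/[S]), the slope is −Km and the intercept is Vmax, so Km = 2.74 mM and Vmax = 17.2 μM/s.
v = 17.2 × 4.21/(2.74 + 4.21) = 10.4 μM/s.

10.4 μM/s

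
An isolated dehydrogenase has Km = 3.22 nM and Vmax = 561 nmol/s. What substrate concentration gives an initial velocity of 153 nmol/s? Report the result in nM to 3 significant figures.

Rearranging v = Vmax[S]/(Km+[S]) gives [S] = Km·v/(Vmax − v).
[S] = 3.22 × 153 / (561 − 153) = 492.7/408.0 = 1.21 nM.

1.21 nM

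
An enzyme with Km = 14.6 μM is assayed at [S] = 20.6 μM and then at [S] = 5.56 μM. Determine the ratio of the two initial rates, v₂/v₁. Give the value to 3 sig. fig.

The fractional saturations are [S]/(Km+[S]) = 20.6/35.20 = 0.5852 and 5.56/20.16 = 0.2758.
v₂/v₁ is just their ratio: 0.2758/0.5852 = 0.471.

0.471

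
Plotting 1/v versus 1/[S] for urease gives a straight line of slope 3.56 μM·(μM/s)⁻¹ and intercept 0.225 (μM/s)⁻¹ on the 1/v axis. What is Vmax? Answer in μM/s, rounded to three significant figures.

The y-intercept of a Lineweaver–Burk plot equals 1/Vmax, so Vmax = 1/0.225 = 4.44 μM/s.

4.44 μM/s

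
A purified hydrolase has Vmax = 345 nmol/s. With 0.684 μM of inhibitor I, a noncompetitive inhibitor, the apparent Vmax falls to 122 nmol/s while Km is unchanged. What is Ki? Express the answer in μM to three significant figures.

0.374 μM

Noncompetitive: Vmax,app = Vmax/α with α = 1 + [I]/Ki.
α = Vmax/Vmax,app = 345/122 = 2.828.
Since α = 1 + [I]/Ki, [I]/Ki = 2.828 − 1 = 1.828 and Ki = 0.684/1.828 = 0.374 μM.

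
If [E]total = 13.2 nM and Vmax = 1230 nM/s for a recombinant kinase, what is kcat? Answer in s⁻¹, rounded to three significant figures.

kcat = Vmax/[E]total = 1230 nM/s / 13.2 nM = 93.2 s⁻¹.

93.2 s⁻¹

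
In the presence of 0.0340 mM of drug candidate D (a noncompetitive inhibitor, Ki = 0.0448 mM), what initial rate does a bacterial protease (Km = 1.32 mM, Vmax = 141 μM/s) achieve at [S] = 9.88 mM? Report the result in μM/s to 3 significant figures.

70.7 μM/s

α = 1 + [I]/Ki = 1 + 0.0340/0.0448 = 1.759.
For a noncompetitive inhibitor, Vmax is reduced to Vmax/α while Km is unchanged: Km,app = 1.32 mM, Vmax,app = 80.2 μM/s.
v = Vmax,app·[S]/(Km,app + [S]) = 80.2 × 9.88/(1.32 + 9.88) = 70.7 μM/s.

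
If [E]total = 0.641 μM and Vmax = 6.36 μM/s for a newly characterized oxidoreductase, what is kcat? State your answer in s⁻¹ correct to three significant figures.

9.92 s⁻¹

kcat = Vmax/[E]total = 6.36 μM/s / 0.641 μM = 9.92 s⁻¹.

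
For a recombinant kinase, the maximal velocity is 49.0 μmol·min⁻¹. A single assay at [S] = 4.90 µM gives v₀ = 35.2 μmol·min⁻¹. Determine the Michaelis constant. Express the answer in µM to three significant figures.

v/Vmax = 35.2/49.0 = 0.7184 = [S]/(Km+[S]).
So Km + [S] = [S]/0.7184 = 6.821 µM, giving Km = 6.821 − 4.90 = 1.92 µM.

1.92 µM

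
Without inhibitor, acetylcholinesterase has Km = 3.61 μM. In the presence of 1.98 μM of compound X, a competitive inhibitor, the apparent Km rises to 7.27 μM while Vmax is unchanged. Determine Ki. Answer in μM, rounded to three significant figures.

1.95 μM

Competitive: Km,app = α·Km with α = 1 + [I]/Ki.
α = Km,app/Km = 7.27/3.61 = 2.014.
Since α = 1 + [I]/Ki, [I]/Ki = 2.014 − 1 = 1.014 and Ki = 1.98/1.014 = 1.95 μM.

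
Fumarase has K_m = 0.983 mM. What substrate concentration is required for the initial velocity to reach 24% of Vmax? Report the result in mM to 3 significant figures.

v/Vmax = [S]/(Km+[S]) = 0.24, so [S] = Km·0.24/(1 − 0.24) = 0.983 × 0.3158.
[S] = 0.310 mM.

0.310 mM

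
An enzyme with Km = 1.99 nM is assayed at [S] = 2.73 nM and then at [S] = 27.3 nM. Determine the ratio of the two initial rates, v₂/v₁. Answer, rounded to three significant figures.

1.61

Since Vmax cancels, v₂/v₁ = [S]₂(Km+[S]₁) / [S]₁(Km+[S]₂).
= 27.3×(1.99+2.73) / (2.73×(1.99+27.3)) = 128.9/79.96 = 1.61.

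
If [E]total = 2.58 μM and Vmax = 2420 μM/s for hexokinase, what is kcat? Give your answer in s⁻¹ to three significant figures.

kcat = Vmax/[E]total = 2420 μM/s / 2.58 μM = 938 s⁻¹.

938 s⁻¹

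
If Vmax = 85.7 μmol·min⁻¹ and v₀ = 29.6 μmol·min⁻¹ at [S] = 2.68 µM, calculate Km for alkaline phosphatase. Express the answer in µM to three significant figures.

From v = Vmax[S]/(Km+[S]), Km = [S](Vmax − v)/v.
Km = 2.68 × (85.7 − 29.6) / 29.6 = 150.3/29.6 = 5.08 µM.

5.08 µM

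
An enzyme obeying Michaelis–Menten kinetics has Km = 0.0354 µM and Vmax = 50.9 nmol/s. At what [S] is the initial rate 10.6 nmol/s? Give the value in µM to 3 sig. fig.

The required fractional saturation is v/Vmax = 10.6/50.9 = 0.2083.
Then [S]/(Km+[S]) = 0.2083 ⇒ [S] = 0.0354 × 0.2083/(1 − 0.2083) = 0.00931 µM.

0.00931 µM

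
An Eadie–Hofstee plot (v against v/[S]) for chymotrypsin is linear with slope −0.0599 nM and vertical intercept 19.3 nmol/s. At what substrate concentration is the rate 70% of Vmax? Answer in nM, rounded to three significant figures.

The Eadie–Hofstee slope gives Km = 0.0599 nM (slope = −Km).
v/Vmax = [S]/(Km+[S]) = 0.7 ⇒ [S] = Km·0.7/(1−0.7) = 0.0599 × 2.333 = 0.140 nM.

0.140 nM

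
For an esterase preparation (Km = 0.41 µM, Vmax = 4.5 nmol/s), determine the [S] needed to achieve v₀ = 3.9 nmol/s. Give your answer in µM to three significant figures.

2.66 µM

The required fractional saturation is v/Vmax = 3.9/4.5 = 0.8667.
Then [S]/(Km+[S]) = 0.8667 ⇒ [S] = 0.41 × 0.8667/(1 − 0.8667) = 2.66 µM.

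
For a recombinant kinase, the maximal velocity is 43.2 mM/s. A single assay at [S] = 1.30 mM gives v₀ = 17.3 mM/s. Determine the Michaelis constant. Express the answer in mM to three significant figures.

v/Vmax = 17.3/43.2 = 0.4005 = [S]/(Km+[S]).
So Km + [S] = [S]/0.4005 = 3.246 mM, giving Km = 3.246 − 1.30 = 1.95 mM.

1.95 mM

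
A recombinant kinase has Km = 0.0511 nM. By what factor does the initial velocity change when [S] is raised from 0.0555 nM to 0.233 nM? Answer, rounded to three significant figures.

The fractional saturations are [S]/(Km+[S]) = 0.0555/0.1066 = 0.5206 and 0.233/0.2841 = 0.8201.
v₂/v₁ is just their ratio: 0.8201/0.5206 = 1.58.

1.58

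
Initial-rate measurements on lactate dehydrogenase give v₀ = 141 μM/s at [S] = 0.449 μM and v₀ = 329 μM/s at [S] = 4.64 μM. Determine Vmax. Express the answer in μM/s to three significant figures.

From v = Vmax[S]/(Km+[S]), each point gives Vmax = v(Km+[S])/[S].
Equating: 141(Km+0.449)/0.449 = 329(Km+4.64)/4.64.
314.0·Km + 141 = 70.91·Km + 329, so (314.0 − 70.91)·Km = 329 − 141.
Km = 188.0/243.1 = 0.773 μM; then Vmax = 141(0.773+0.449)/0.449 = 384 μM/s.

384 μM/s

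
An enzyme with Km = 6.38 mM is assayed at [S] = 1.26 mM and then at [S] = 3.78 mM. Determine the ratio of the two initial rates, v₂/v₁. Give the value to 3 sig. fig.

The fractional saturations are [S]/(Km+[S]) = 1.26/7.640 = 0.1649 and 3.78/10.16 = 0.3720.
v₂/v₁ is just their ratio: 0.3720/0.1649 = 2.26.

2.26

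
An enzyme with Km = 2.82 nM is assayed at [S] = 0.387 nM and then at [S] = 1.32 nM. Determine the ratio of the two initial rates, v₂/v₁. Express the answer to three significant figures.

Since Vmax cancels, v₂/v₁ = [S]₂(Km+[S]₁) / [S]₁(Km+[S]₂).
= 1.32×(2.82+0.387) / (0.387×(2.82+1.32)) = 4.233/1.602 = 2.64.

2.64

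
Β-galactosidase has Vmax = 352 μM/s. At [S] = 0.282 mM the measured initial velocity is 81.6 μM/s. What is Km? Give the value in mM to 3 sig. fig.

0.934 mM

v/Vmax = 81.6/352 = 0.2318 = [S]/(Km+[S]).
So Km + [S] = [S]/0.2318 = 1.216 mM, giving Km = 1.216 − 0.282 = 0.934 mM.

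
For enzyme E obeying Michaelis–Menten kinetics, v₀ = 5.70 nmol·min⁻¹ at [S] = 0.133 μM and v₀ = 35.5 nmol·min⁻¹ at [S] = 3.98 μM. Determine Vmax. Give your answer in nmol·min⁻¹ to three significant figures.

In reciprocal form, 1/v = (Km/Vmax)·(1/[S]) + 1/Vmax. The two points give (1/[S], 1/v) = (7.519, 0.1754) and (0.2513, 0.02817).
Slope = (0.1754 − 0.02817)/(7.519 − 0.2513) = 0.02026; intercept = 0.1754 − 0.02026×7.519 = 0.02308.
Vmax = 1/intercept = 43.3 nmol·min⁻¹; Km = slope × Vmax = 0.02026 × 43.3 = 0.878 μM.

43.3 nmol·min⁻¹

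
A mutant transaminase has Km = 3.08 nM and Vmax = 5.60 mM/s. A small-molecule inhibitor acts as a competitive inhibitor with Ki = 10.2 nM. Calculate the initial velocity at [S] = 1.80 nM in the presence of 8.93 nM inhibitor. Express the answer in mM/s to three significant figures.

With α = 1 + [I]/Ki = 1 + 8.93/10.2 = 1.875, the competitive rate law is v = Vmax[S] / (αKm + [S]).
v = 5.60×1.80 / (1.875×3.08 + 1.80) = 10.08/7.577 = 1.33 mM/s.

1.33 mM/s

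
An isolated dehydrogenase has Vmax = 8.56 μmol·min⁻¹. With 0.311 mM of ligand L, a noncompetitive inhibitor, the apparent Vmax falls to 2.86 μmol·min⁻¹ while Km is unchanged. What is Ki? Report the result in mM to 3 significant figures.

0.156 mM

Noncompetitive: Vmax,app = Vmax/α with α = 1 + [I]/Ki.
α = Vmax/Vmax,app = 8.56/2.86 = 2.993.
Ki = [I]/(α − 1) = 0.311/1.993 = 0.156 mM.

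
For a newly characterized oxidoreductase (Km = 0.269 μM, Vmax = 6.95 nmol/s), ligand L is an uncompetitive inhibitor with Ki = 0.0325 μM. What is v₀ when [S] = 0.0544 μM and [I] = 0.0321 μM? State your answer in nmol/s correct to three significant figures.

1.00 nmol/s

With α = 1 + [I]/Ki = 1 + 0.0321/0.0325 = 1.988, the uncompetitive rate law is v = (Vmax/α)·[S] / (Km/α + [S]).
v = (6.95/1.988)×0.0544 / (0.269/1.988 + 0.0544) = 0.1902/0.1897 = 1.00 nmol/s.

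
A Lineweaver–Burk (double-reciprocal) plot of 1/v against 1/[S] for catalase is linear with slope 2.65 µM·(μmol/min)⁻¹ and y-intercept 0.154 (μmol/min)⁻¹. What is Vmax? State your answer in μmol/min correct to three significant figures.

6.49 μmol/min

The y-intercept of a Lineweaver–Burk plot equals 1/Vmax, so Vmax = 1/0.154 = 6.49 μmol/min.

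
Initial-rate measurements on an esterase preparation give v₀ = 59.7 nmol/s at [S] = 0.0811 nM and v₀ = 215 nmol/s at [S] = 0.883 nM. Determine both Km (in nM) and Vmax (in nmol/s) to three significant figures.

Km = 0.315 nM; Vmax = 292 nmol/s

From v = Vmax[S]/(Km+[S]), each point gives Vmax = v(Km+[S])/[S].
Equating: 59.7(Km+0.0811)/0.0811 = 215(Km+0.883)/0.883.
736.1·Km + 59.7 = 243.5·Km + 215, so (736.1 − 243.5)·Km = 215 − 59.7.
Km = 155.3/492.6 = 0.315 nM; then Vmax = 59.7(0.315+0.0811)/0.0811 = 292 nmol/s.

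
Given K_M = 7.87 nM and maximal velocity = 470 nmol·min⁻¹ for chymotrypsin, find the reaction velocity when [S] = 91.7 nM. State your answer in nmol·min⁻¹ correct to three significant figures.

433 nmol·min⁻¹

v = Vmax·[S]/(Km + [S]) = 470 × 91.7 / (7.87 + 91.7)
  = 43100 / 99.57 = 433 nmol·min⁻¹.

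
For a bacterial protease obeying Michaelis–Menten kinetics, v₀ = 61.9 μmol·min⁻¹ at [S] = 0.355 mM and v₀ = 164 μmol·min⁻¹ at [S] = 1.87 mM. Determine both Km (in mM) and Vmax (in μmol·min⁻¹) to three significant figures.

Km = 1.18 mM; Vmax = 267 μmol·min⁻¹

In reciprocal form, 1/v = (Km/Vmax)·(1/[S]) + 1/Vmax. The two points give (1/[S], 1/v) = (2.817, 0.01616) and (0.5348, 0.006098).
Slope = (0.01616 − 0.006098)/(2.817 − 0.5348) = 0.004407; intercept = 0.01616 − 0.004407×2.817 = 0.003741.
Vmax = 1/intercept = 267 μmol·min⁻¹; Km = slope × Vmax = 0.004407 × 267 = 1.18 mM.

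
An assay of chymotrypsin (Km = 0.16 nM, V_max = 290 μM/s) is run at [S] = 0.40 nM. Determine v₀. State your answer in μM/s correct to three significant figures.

v = Vmax·[S]/(Km + [S]) = 290 × 0.40 / (0.16 + 0.40)
  = 116.0 / 0.5600 = 207 μM/s.

207 μM/s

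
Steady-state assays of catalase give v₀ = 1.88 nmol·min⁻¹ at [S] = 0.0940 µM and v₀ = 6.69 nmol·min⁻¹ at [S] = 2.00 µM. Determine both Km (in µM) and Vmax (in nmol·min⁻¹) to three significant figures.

From v = Vmax[S]/(Km+[S]), each point gives Vmax = v(Km+[S])/[S].
Equating: 1.88(Km+0.0940)/0.0940 = 6.69(Km+2.00)/2.00.
20.00·Km + 1.88 = 3.345·Km + 6.69, so (20.00 − 3.345)·Km = 6.69 − 1.88.
Km = 4.810/16.66 = 0.289 µM; then Vmax = 1.88(0.289+0.0940)/0.0940 = 7.66 nmol·min⁻¹.

Km = 0.289 µM; Vmax = 7.66 nmol·min⁻¹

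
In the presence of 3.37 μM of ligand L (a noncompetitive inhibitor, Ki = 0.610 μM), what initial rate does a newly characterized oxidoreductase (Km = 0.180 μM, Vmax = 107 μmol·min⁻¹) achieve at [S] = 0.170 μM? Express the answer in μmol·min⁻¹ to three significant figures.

7.97 μmol·min⁻¹

α = 1 + [I]/Ki = 1 + 3.37/0.610 = 6.525.
For a noncompetitive inhibitor, Vmax is reduced to Vmax/α while Km is unchanged: Km,app = 0.180 μM, Vmax,app = 16.4 μmol·min⁻¹.
v = Vmax,app·[S]/(Km,app + [S]) = 16.4 × 0.170/(0.180 + 0.170) = 7.97 μmol·min⁻¹.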